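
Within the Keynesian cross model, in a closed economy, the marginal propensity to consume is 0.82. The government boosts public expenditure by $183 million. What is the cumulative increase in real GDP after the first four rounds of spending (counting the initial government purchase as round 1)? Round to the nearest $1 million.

$557 million

Round 1 adds ΔG = $183 million; each later round is MPC = 0.82 times the previous.
After 4 rounds: 183 + 150.06 + 123.0492 + 100.900344 = ΔG·(1 − c^4)/(1 − c) = 183 × (1 − 0.45212176)/0.18 ≈ $557 million.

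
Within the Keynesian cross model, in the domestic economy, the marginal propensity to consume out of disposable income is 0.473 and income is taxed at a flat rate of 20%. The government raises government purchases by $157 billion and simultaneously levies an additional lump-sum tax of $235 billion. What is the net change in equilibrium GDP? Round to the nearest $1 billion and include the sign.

+$74 billion

Expenditure multiplier = 1/(1 − c(1−t)) = 1/(1 − 0.473×0.8) = 1/0.6216 ≈ 1.609.
ΔG contributes k·ΔG = (+$157 billion) / 0.6216 ≈ +$252.6 billion.
ΔT of +$235 billion changes first-round spending by −c·ΔT = −$111.155 billion, contributing k·(−c·ΔT) = (−$111.155 billion) / 0.6216 ≈ −$178.8 billion.
Net ΔY = k(ΔG − c·ΔT) = (+$45.845 billion) / 0.6216 ≈ +$74 billion.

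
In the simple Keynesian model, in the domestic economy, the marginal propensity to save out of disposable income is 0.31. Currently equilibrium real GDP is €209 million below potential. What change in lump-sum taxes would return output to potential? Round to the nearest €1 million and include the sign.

−€94 million

MPC = 1 − MPS = 1 − 0.31 = 0.69.
Spending multiplier = 1/(1 − MPC) = 1/(1 − 0.69) = 1/0.31 ≈ 3.226.
Tax multiplier = −c·k = −0.69/0.31 ≈ −2.226. Need ΔY = +€209 million, so ΔT = ΔY/(−c·k) = −(+€209 million) × 0.31 / 0.69 ≈ −€94 million.
The government should cut lump-sum taxes by €94 million.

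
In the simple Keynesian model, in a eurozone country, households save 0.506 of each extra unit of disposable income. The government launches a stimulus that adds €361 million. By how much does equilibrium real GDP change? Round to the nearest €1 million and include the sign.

+€713 million

MPC = 1 − MPS = 1 − 0.506 = 0.494.
Expenditure multiplier = 1/(1 − MPC) = 1/(1 − 0.494) = 1/0.506 ≈ 1.976.
ΔY = k × ΔG = (+€361 million) / 0.506 ≈ +€713 million.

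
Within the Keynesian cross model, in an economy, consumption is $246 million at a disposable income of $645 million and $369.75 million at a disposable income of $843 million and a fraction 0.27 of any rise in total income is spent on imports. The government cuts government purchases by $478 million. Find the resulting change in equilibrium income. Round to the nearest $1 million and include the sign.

MPC = ΔC/ΔYd = (369.75 − 246)/(843 − 645) = 123.75/198 = 0.625.
Expenditure multiplier = 1/(1 − c + m) = 1/(1 − 0.625 + 0.27) = 1/0.645 ≈ 1.55.
ΔY = k × ΔG = (−$478 million) / 0.645 ≈ −$741 million.

−$741 million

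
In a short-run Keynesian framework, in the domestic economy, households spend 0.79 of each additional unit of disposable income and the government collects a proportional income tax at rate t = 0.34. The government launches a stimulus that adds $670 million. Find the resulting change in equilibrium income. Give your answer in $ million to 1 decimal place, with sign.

Government-spending multiplier = 1/(1 − c(1−t)) = 1/(1 − 0.79×0.66) = 1/0.4786 ≈ 2.089.
ΔY = k × ΔG = (+$670 million) / 0.4786 ≈ +$1,399.9 million.

+$1,399.9 million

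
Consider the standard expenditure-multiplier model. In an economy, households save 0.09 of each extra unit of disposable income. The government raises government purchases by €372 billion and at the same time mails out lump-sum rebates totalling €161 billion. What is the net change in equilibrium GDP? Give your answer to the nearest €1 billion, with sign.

MPC = 1 − MPS = 1 − 0.09 = 0.91.
Expenditure multiplier = 1/(1 − MPC) = 1/(1 − 0.91) = 1/0.09 ≈ 11.111.
ΔG contributes k·ΔG = (+€372 billion) / 0.09 ≈ +€4,133.3 billion.
ΔT of −€161 billion changes first-round spending by −c·ΔT = +€146.51 billion, contributing k·(−c·ΔT) = (+€146.51 billion) / 0.09 ≈ +€1,627.9 billion.
Net ΔY = k(ΔG − c·ΔT) = (+€518.51 billion) / 0.09 ≈ +€5,761 billion.

+€5,761 billion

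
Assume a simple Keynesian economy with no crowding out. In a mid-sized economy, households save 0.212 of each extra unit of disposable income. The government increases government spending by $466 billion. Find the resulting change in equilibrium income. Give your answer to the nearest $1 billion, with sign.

+$2,198 billion

MPC = 1 − MPS = 1 − 0.212 = 0.788.
Expenditure multiplier = 1/(1 − MPC) = 1/(1 − 0.788) = 1/0.212 ≈ 4.717.
ΔY = k × ΔG = (+$466 billion) / 0.212 ≈ +$2,198 billion.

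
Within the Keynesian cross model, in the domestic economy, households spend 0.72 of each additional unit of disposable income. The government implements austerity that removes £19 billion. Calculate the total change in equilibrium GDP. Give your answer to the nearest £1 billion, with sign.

−£68 billion

Spending multiplier = 1/(1 − MPC) = 1/(1 − 0.72) = 1/0.28 ≈ 3.571.
ΔY = k × ΔG = (−£19 billion) / 0.28 ≈ −£68 billion.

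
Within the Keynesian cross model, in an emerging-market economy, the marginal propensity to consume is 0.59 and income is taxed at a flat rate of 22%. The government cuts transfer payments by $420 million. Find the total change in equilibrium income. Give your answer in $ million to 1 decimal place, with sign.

−$459.1 million

The transfer change shifts disposable income by −$420 million, so first-round consumption changes by c·ΔTR = 0.59 × (−$420 million) = −$247.8 million.
Expenditure multiplier = 1/(1 − c(1−t)) = 1/(1 − 0.59×0.78) = 1/0.5398 ≈ 1.853.
The transfer multiplier is c × k ≈ 1.093, so ΔY = k × (c·ΔTR) = (−$247.8 million) / 0.5398 ≈ −$459.1 million.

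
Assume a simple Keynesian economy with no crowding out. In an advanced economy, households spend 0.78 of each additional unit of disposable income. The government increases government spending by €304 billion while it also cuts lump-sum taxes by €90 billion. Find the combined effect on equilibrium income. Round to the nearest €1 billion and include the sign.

Expenditure multiplier = 1/(1 − MPC) = 1/(1 − 0.78) = 1/0.22 ≈ 4.545.
ΔG contributes k·ΔG = (+€304 billion) / 0.22 ≈ +€1,381.8 billion.
ΔT of −€90 billion changes first-round spending by −c·ΔT = +€70.2 billion, contributing k·(−c·ΔT) = (+€70.2 billion) / 0.22 ≈ +€319.1 billion.
Net ΔY = k(ΔG − c·ΔT) = (+€374.2 billion) / 0.22 ≈ +€1,701 billion.

+€1,701 billion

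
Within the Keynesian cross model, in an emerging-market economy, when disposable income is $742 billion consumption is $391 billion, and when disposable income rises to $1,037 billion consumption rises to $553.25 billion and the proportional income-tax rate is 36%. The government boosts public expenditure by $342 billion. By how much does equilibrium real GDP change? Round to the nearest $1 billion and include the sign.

+$528 billion

MPC = ΔC/ΔYd = (553.25 − 391)/(1,037 − 742) = 162.25/295 = 0.55.
Spending multiplier = 1/(1 − c(1−t)) = 1/(1 − 0.55×0.64) = 1/0.648 ≈ 1.543.
ΔY = k × ΔG = (+$342 billion) / 0.648 ≈ +$528 billion.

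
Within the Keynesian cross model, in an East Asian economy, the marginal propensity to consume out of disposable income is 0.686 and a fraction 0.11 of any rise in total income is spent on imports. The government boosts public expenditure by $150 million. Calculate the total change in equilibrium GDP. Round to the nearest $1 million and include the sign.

+$354 million

Spending multiplier = 1/(1 − c + m) = 1/(1 − 0.686 + 0.11) = 1/0.424 ≈ 2.358.
ΔY = k × ΔG = (+$150 million) / 0.424 ≈ +$354 million.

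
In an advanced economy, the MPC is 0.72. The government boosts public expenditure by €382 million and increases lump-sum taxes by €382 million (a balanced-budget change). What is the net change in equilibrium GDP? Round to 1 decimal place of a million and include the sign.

+€382.0 million

Expenditure multiplier = 1/(1 − MPC) = 1/(1 − 0.72) = 1/0.28 ≈ 3.571.
ΔG contributes k·ΔG = (+€382 million) / 0.28 ≈ +€1,364.3 million.
ΔT of +€382 million changes first-round spending by −c·ΔT = −€275.04 million, contributing k·(−c·ΔT) = (−€275.04 million) / 0.28 ≈ −€982.3 million.
With ΔG = ΔT and no other leakages, the balanced-budget multiplier is 1, so ΔY = ΔG = +€382 million.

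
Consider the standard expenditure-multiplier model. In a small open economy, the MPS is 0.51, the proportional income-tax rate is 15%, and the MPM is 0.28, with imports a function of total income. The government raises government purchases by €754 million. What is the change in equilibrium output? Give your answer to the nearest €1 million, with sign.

MPC = 1 − MPS = 1 − 0.51 = 0.49.
Spending multiplier = 1/(1 − c(1−t) + m) = 1/(1 − 0.49×0.85 + 0.28) = 1/0.8635 ≈ 1.158.
ΔY = k × ΔG = (+€754 million) / 0.8635 ≈ +€873 million.

+€873 million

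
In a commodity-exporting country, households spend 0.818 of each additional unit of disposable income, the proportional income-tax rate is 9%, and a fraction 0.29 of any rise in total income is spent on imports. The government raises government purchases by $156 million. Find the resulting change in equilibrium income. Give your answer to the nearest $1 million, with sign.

Spending multiplier = 1/(1 − c(1−t) + m) = 1/(1 − 0.818×0.91 + 0.29) = 1/0.54562 ≈ 1.833.
ΔY = k × ΔG = (+$156 million) / 0.54562 ≈ +$286 million.

+$286 million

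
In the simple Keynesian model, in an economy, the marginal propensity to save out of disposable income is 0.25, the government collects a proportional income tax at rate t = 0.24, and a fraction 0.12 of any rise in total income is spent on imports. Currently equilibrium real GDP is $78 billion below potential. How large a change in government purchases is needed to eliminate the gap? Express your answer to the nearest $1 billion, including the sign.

+$43 billion

MPC = 1 − MPS = 1 − 0.25 = 0.75.
Spending multiplier = 1/(1 − c(1−t) + m) = 1/(1 − 0.75×0.76 + 0.12) = 1/0.55 ≈ 1.818.
Need ΔY = +$78 billion, so ΔG = ΔY/k = (+$78 billion) × 0.55 ≈ +$43 billion.
The government should increase government purchases by $43 billion.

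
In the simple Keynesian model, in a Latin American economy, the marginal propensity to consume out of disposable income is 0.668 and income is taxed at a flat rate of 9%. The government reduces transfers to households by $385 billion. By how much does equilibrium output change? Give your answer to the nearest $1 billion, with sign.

−$656 billion

The transfer change shifts disposable income by −$385 billion, so first-round consumption changes by c·ΔTR = 0.668 × (−$385 billion) = −$257.18 billion.
Expenditure multiplier = 1/(1 − c(1−t)) = 1/(1 − 0.668×0.91) = 1/0.39212 ≈ 2.55.
The transfer multiplier is c × k ≈ 1.704, so ΔY = k × (c·ΔTR) = (−$257.18 billion) / 0.39212 ≈ −$656 billion.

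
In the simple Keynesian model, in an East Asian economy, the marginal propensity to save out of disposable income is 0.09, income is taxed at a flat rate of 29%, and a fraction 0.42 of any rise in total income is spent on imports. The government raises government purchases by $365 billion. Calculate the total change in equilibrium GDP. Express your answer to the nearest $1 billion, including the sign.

MPC = 1 − MPS = 1 − 0.09 = 0.91.
Expenditure multiplier = 1/(1 − c(1−t) + m) = 1/(1 − 0.91×0.71 + 0.42) = 1/0.7739 ≈ 1.292.
ΔY = k × ΔG = (+$365 billion) / 0.7739 ≈ +$472 billion.

+$472 billion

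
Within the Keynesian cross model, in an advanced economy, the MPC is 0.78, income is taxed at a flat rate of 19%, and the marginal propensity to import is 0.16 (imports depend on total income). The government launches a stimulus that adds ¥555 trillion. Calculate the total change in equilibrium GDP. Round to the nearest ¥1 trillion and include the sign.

Spending multiplier = 1/(1 − c(1−t) + m) = 1/(1 − 0.78×0.81 + 0.16) = 1/0.5282 ≈ 1.893.
ΔY = k × ΔG = (+¥555 trillion) / 0.5282 ≈ +¥1,051 trillion.

+¥1,051 trillion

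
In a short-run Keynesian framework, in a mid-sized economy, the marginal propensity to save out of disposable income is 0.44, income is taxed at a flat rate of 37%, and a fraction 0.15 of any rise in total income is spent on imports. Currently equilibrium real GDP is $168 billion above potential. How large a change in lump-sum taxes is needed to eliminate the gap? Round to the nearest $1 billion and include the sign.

MPC = 1 − MPS = 1 − 0.44 = 0.56.
Spending multiplier = 1/(1 − c(1−t) + m) = 1/(1 − 0.56×0.63 + 0.15) = 1/0.7972 ≈ 1.254.
Tax multiplier = −c·k = −0.56/0.7972 ≈ −0.702. Need ΔY = −$168 billion, so ΔT = ΔY/(−c·k) = −(−$168 billion) × 0.7972 / 0.56 ≈ +$239 billion.
The government should raise lump-sum taxes by $239 billion.

+$239 billion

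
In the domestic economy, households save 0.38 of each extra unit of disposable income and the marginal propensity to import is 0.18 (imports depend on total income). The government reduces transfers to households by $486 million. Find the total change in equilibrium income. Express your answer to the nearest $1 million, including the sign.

−$538 million

MPC = 1 − MPS = 1 − 0.38 = 0.62.
The transfer change shifts disposable income by −$486 million, so first-round consumption changes by c·ΔTR = 0.62 × (−$486 million) = −$301.32 million.
Expenditure multiplier = 1/(1 − c + m) = 1/(1 − 0.62 + 0.18) = 1/0.56 ≈ 1.786.
The transfer multiplier is c × k ≈ 1.107, so ΔY = k × (c·ΔTR) = (−$301.32 million) / 0.56 ≈ −$538 million.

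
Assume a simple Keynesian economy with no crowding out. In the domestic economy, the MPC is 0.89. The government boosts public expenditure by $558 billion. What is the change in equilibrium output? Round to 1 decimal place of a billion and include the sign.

+$5,072.7 billion

Government-spending multiplier = 1/(1 − MPC) = 1/(1 − 0.89) = 1/0.11 ≈ 9.091.
ΔY = k × ΔG = (+$558 billion) / 0.11 ≈ +$5,072.7 billion.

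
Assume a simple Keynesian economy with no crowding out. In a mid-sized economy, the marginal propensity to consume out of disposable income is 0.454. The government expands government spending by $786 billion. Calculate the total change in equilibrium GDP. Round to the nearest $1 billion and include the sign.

Spending multiplier = 1/(1 − MPC) = 1/(1 − 0.454) = 1/0.546 ≈ 1.832.
ΔY = k × ΔG = (+$786 billion) / 0.546 ≈ +$1,440 billion.

+$1,440 billion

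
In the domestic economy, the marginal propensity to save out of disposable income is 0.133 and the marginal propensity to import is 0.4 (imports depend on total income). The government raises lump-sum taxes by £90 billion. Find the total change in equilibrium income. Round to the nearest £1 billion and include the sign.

−£146 billion

MPC = 1 − MPS = 1 − 0.133 = 0.867.
A lump-sum tax change of +£90 billion shifts disposable income by −£90 billion; first-round consumption changes by −c × ΔT = −0.867 × (+£90 billion) = −£78.03 billion.
Expenditure multiplier = 1/(1 − c + m) = 1/(1 − 0.867 + 0.4) = 1/0.533 ≈ 1.876.
The tax multiplier is −c × k ≈ −1.627, so ΔY = k × (−c·ΔT) = (−£78.03 billion) / 0.533 ≈ −£146 billion.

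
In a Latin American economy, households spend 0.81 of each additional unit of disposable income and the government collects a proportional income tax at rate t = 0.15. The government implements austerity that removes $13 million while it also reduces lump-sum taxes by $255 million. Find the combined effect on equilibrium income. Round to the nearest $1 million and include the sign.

Expenditure multiplier = 1/(1 − c(1−t)) = 1/(1 − 0.81×0.85) = 1/0.3115 ≈ 3.21.
ΔG contributes k·ΔG = (−$13 million) / 0.3115 ≈ −$41.7 million.
ΔT of −$255 million changes first-round spending by −c·ΔT = +$206.55 million, contributing k·(−c·ΔT) = (+$206.55 million) / 0.3115 ≈ +$663.1 million.
Net ΔY = k(ΔG − c·ΔT) = (+$193.55 million) / 0.3115 ≈ +$621 million.

+$621 million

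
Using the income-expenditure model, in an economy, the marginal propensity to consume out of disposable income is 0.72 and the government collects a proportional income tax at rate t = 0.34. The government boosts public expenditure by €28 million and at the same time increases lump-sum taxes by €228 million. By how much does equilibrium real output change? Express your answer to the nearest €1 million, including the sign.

Expenditure multiplier = 1/(1 − c(1−t)) = 1/(1 − 0.72×0.66) = 1/0.5248 ≈ 1.905.
ΔG contributes k·ΔG = (+€28 million) / 0.5248 ≈ +€53.4 million.
ΔT of +€228 million changes first-round spending by −c·ΔT = −€164.16 million, contributing k·(−c·ΔT) = (−€164.16 million) / 0.5248 ≈ −€312.8 million.
Net ΔY = k(ΔG − c·ΔT) = (−€136.16 million) / 0.5248 ≈ −€259 million.

−€259 million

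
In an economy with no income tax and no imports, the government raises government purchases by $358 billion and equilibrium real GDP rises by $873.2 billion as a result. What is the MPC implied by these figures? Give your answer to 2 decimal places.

0.59

Implied spending multiplier k = ΔY/ΔG = 873.2/358 ≈ 2.4391.
Since k = 1/(1 − MPC), MPC = 1 − 1/k = 1 − ΔG/ΔY = 1 − 358/873.2 ≈ 0.59.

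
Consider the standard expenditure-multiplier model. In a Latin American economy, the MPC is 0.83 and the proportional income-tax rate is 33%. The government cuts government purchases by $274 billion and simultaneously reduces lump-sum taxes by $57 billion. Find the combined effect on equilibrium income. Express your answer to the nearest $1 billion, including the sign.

−$511 billion

Expenditure multiplier = 1/(1 − c(1−t)) = 1/(1 − 0.83×0.67) = 1/0.4439 ≈ 2.253.
ΔG contributes k·ΔG = (−$274 billion) / 0.4439 ≈ −$617.3 billion.
ΔT of −$57 billion changes first-round spending by −c·ΔT = +$47.31 billion, contributing k·(−c·ΔT) = (+$47.31 billion) / 0.4439 ≈ +$106.6 billion.
Net ΔY = k(ΔG − c·ΔT) = (−$226.69 billion) / 0.4439 ≈ −$511 billion.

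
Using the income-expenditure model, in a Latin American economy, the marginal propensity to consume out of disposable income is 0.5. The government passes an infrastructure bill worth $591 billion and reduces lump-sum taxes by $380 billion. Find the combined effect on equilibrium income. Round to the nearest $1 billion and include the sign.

Expenditure multiplier = 1/(1 − MPC) = 1/(1 − 0.5) = 1/0.5 = 2.
ΔG contributes k·ΔG = (+$591 billion) / 0.5 = +$1,182 billion.
ΔT of −$380 billion changes first-round spending by −c·ΔT = +$190 billion, contributing k·(−c·ΔT) = (+$190 billion) / 0.5 = +$380 billion.
Net ΔY = k(ΔG − c·ΔT) = (+$781 billion) / 0.5 = +$1,562 billion.

+$1,562 billion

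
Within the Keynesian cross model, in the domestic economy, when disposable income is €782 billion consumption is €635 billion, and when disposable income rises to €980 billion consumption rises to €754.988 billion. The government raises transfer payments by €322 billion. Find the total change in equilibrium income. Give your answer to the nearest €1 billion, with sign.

+€495 billion

MPC = ΔC/ΔYd = (754.988 − 635)/(980 − 782) = 119.988/198 = 0.606.
The transfer change shifts disposable income by +€322 billion, so first-round consumption changes by c·ΔTR = 0.606 × (+€322 billion) = +€195.132 billion.
Expenditure multiplier = 1/(1 − MPC) = 1/(1 − 0.606) = 1/0.394 ≈ 2.538.
The transfer multiplier is c × k ≈ 1.538, so ΔY = k × (c·ΔTR) = (+€195.132 billion) / 0.394 ≈ +€495 billion.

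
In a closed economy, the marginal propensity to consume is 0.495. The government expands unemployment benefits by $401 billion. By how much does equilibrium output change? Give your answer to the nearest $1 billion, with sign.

The transfer change shifts disposable income by +$401 billion, so first-round consumption changes by c·ΔTR = 0.495 × (+$401 billion) = +$198.495 billion.
Expenditure multiplier = 1/(1 − MPC) = 1/(1 − 0.495) = 1/0.505 ≈ 1.98.
The transfer multiplier is c × k ≈ 0.98, so ΔY = k × (c·ΔTR) = (+$198.495 billion) / 0.505 ≈ +$393 billion.

+$393 billion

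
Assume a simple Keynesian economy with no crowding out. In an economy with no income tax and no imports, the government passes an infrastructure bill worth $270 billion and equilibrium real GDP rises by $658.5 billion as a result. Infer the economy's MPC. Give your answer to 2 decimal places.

0.59

Implied spending multiplier k = ΔY/ΔG = 658.5/270 ≈ 2.4389.
Since k = 1/(1 − MPC), MPC = 1 − 1/k = 1 − ΔG/ΔY = 1 − 270/658.5 ≈ 0.59.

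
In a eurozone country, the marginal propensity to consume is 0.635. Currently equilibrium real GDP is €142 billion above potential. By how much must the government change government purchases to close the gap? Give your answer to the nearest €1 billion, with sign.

Spending multiplier = 1/(1 − MPC) = 1/(1 − 0.635) = 1/0.365 ≈ 2.74.
Need ΔY = −€142 billion, so ΔG = ΔY/k = (−€142 billion) × 0.365 ≈ −€52 billion.
The government should cut government purchases by €52 billion.

−€52 billion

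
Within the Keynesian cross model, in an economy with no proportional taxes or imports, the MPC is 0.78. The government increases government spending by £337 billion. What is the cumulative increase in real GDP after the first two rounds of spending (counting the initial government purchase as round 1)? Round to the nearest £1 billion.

Round 1 adds ΔG = £337 billion; each later round is MPC = 0.78 times the previous.
After 2 rounds: 337 + 262.86 = ΔG·(1 − c^2)/(1 − c) = 337 × (1 − 0.6084)/0.22 ≈ £600 billion.

£600 billion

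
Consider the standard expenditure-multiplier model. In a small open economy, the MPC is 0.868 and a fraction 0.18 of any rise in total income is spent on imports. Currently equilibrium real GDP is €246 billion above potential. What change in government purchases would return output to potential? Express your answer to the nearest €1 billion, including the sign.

Spending multiplier = 1/(1 − c + m) = 1/(1 − 0.868 + 0.18) = 1/0.312 ≈ 3.205.
Need ΔY = −€246 billion, so ΔG = ΔY/k = (−€246 billion) × 0.312 ≈ −€77 billion.
The government should cut government purchases by €77 billion.

−€77 billion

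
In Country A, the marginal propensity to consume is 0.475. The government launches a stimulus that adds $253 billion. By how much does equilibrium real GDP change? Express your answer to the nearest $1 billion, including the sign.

Spending multiplier = 1/(1 − MPC) = 1/(1 − 0.475) = 1/0.525 ≈ 1.905.
ΔY = k × ΔG = (+$253 billion) / 0.525 ≈ +$482 billion.

+$482 billion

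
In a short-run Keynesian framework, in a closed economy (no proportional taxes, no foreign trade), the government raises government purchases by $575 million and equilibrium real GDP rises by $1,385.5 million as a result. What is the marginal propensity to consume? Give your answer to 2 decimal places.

Implied spending multiplier k = ΔY/ΔG = 1,385.5/575 ≈ 2.4096.
Since k = 1/(1 − MPC), MPC = 1 − 1/k = 1 − ΔG/ΔY = 1 − 575/1,385.5 ≈ 0.58.

0.58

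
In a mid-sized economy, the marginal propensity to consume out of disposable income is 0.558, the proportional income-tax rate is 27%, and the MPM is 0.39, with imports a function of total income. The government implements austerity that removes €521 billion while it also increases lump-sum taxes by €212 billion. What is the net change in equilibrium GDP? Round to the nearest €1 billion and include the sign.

−€651 billion

Expenditure multiplier = 1/(1 − c(1−t) + m) = 1/(1 − 0.558×0.73 + 0.39) = 1/0.98266 ≈ 1.018.
ΔG contributes k·ΔG = (−€521 billion) / 0.98266 ≈ −€530.2 billion.
ΔT of +€212 billion changes first-round spending by −c·ΔT = −€118.296 billion, contributing k·(−c·ΔT) = (−€118.296 billion) / 0.98266 ≈ −€120.4 billion.
Net ΔY = k(ΔG − c·ΔT) = (−€639.296 billion) / 0.98266 ≈ −€651 billion.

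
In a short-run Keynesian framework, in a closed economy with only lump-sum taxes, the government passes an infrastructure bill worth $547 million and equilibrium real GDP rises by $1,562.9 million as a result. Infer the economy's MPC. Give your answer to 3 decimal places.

Implied spending multiplier k = ΔY/ΔG = 1,562.9/547 ≈ 2.8572.
Since k = 1/(1 − MPC), MPC = 1 − 1/k = 1 − ΔG/ΔY = 1 − 547/1,562.9 ≈ 0.650.

0.650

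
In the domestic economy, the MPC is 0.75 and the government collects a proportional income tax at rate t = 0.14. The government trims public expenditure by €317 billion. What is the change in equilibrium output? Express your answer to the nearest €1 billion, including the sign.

−€893 billion

Government-spending multiplier = 1/(1 − c(1−t)) = 1/(1 − 0.75×0.86) = 1/0.355 ≈ 2.817.
ΔY = k × ΔG = (−€317 billion) / 0.355 ≈ −€893 billion.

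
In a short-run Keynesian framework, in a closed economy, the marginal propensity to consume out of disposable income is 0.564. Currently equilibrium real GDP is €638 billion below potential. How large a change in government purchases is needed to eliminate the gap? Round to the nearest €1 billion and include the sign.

+€278 billion

Spending multiplier = 1/(1 − MPC) = 1/(1 − 0.564) = 1/0.436 ≈ 2.294.
Need ΔY = +€638 billion, so ΔG = ΔY/k = (+€638 billion) × 0.436 ≈ +€278 billion.
The government should increase government purchases by €278 billion.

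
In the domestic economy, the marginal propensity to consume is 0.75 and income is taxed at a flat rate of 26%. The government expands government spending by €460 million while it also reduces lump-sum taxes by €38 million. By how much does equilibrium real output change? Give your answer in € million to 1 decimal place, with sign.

+€1,097.8 million

Expenditure multiplier = 1/(1 − c(1−t)) = 1/(1 − 0.75×0.74) = 1/0.445 ≈ 2.247.
ΔG contributes k·ΔG = (+€460 million) / 0.445 ≈ +€1,033.7 million.
ΔT of −€38 million changes first-round spending by −c·ΔT = +€28.5 million, contributing k·(−c·ΔT) = (+€28.5 million) / 0.445 ≈ +€64 million.
Net ΔY = k(ΔG − c·ΔT) = (+€488.5 million) / 0.445 ≈ +€1,097.8 million.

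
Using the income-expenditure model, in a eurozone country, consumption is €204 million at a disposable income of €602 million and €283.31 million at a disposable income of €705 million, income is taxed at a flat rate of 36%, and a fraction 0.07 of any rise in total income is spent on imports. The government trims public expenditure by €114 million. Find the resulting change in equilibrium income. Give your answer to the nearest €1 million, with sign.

−€198 million

MPC = ΔC/ΔYd = (283.31 − 204)/(705 − 602) = 79.31/103 = 0.77.
Government-spending multiplier = 1/(1 − c(1−t) + m) = 1/(1 − 0.77×0.64 + 0.07) = 1/0.5772 ≈ 1.733.
ΔY = k × ΔG = (−€114 million) / 0.5772 ≈ −€198 million.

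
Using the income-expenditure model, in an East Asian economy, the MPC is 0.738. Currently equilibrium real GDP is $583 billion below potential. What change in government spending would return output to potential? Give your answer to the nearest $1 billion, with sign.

Spending multiplier = 1/(1 − MPC) = 1/(1 − 0.738) = 1/0.262 ≈ 3.817.
Need ΔY = +$583 billion, so ΔG = ΔY/k = (+$583 billion) × 0.262 ≈ +$153 billion.
The government should increase government spending by $153 billion.

+$153 billion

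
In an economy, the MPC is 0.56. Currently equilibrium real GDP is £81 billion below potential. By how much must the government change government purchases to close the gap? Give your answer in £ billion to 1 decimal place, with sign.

Spending multiplier = 1/(1 − MPC) = 1/(1 − 0.56) = 1/0.44 ≈ 2.273.
Need ΔY = +£81 billion, so ΔG = ΔY/k = (+£81 billion) × 0.44 ≈ +£35.6 billion.
The government should increase government purchases by £35.6 billion.

+£35.6 billion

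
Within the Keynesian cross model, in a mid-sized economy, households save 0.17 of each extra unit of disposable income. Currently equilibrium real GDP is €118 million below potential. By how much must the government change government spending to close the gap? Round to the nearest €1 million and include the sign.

MPC = 1 − MPS = 1 − 0.17 = 0.83.
Spending multiplier = 1/(1 − MPC) = 1/(1 − 0.83) = 1/0.17 ≈ 5.882.
Need ΔY = +€118 million, so ΔG = ΔY/k = (+€118 million) × 0.17 ≈ +€20 million.
The government should increase government spending by €20 million.

+€20 million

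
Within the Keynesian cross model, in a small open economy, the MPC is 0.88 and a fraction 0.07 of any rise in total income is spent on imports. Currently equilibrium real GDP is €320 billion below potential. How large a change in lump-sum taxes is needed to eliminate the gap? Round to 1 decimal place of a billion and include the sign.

Spending multiplier = 1/(1 − c + m) = 1/(1 − 0.88 + 0.07) = 1/0.19 ≈ 5.263.
Tax multiplier = −c·k = −0.88/0.19 ≈ −4.632. Need ΔY = +€320 billion, so ΔT = ΔY/(−c·k) = −(+€320 billion) × 0.19 / 0.88 ≈ −€69.1 billion.
The government should cut lump-sum taxes by €69.1 billion.

−€69.1 billion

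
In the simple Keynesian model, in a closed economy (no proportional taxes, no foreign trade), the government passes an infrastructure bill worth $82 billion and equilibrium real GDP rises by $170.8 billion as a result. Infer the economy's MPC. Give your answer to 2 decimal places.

0.52

Implied spending multiplier k = ΔY/ΔG = 170.8/82 ≈ 2.0829.
Since k = 1/(1 − MPC), MPC = 1 − 1/k = 1 − ΔG/ΔY = 1 − 82/170.8 ≈ 0.52.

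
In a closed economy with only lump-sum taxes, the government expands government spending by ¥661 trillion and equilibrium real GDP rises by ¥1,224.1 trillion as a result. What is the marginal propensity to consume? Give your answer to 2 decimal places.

Implied spending multiplier k = ΔY/ΔG = 1,224.1/661 ≈ 1.8519.
Since k = 1/(1 − MPC), MPC = 1 − 1/k = 1 − ΔG/ΔY = 1 − 661/1,224.1 ≈ 0.46.

0.46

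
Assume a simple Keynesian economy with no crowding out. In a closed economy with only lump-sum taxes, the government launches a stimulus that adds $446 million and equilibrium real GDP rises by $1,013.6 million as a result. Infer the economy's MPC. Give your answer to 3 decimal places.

0.560

Implied spending multiplier k = ΔY/ΔG = 1,013.6/446 ≈ 2.2726.
Since k = 1/(1 − MPC), MPC = 1 − 1/k = 1 − ΔG/ΔY = 1 − 446/1,013.6 ≈ 0.560.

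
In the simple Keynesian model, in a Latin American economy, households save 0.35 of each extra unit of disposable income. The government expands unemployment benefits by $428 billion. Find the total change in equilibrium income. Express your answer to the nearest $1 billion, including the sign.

MPC = 1 − MPS = 1 − 0.35 = 0.65.
The transfer change shifts disposable income by +$428 billion, so first-round consumption changes by c·ΔTR = 0.65 × (+$428 billion) = +$278.2 billion.
Expenditure multiplier = 1/(1 − MPC) = 1/(1 − 0.65) = 1/0.35 ≈ 2.857.
The transfer multiplier is c × k ≈ 1.857, so ΔY = k × (c·ΔTR) = (+$278.2 billion) / 0.35 ≈ +$795 billion.

+$795 billion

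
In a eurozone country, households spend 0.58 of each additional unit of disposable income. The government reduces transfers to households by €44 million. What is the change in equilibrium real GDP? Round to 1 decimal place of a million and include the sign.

The transfer change shifts disposable income by −€44 million, so first-round consumption changes by c·ΔTR = 0.58 × (−€44 million) = −€25.52 million.
Expenditure multiplier = 1/(1 − MPC) = 1/(1 − 0.58) = 1/0.42 ≈ 2.381.
The transfer multiplier is c × k ≈ 1.381, so ΔY = k × (c·ΔTR) = (−€25.52 million) / 0.42 ≈ −€60.8 million.

−€60.8 million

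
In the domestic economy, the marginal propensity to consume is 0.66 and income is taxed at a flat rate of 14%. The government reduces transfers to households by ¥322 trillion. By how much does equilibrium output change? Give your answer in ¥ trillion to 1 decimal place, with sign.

−¥491.5 trillion

The transfer change shifts disposable income by −¥322 trillion, so first-round consumption changes by c·ΔTR = 0.66 × (−¥322 trillion) = −¥212.52 trillion.
Expenditure multiplier = 1/(1 − c(1−t)) = 1/(1 − 0.66×0.86) = 1/0.4324 ≈ 2.313.
The transfer multiplier is c × k ≈ 1.526, so ΔY = k × (c·ΔTR) = (−¥212.52 trillion) / 0.4324 ≈ −¥491.5 trillion.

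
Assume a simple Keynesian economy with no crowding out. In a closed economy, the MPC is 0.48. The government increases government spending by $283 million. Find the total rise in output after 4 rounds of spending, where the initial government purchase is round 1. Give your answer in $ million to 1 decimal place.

$515.3 million

Round 1 adds ΔG = $283 million; each later round is MPC = 0.48 times the previous.
After 4 rounds: 283 + 135.84 + 65.2032 + 31.297536 = ΔG·(1 − c^4)/(1 − c) = 283 × (1 − 0.05308416)/0.52 ≈ $515.3 million.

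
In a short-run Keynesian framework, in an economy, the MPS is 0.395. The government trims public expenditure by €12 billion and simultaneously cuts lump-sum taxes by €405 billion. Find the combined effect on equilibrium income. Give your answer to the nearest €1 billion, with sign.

MPC = 1 − MPS = 1 − 0.395 = 0.605.
Expenditure multiplier = 1/(1 − MPC) = 1/(1 − 0.605) = 1/0.395 ≈ 2.532.
ΔG contributes k·ΔG = (−€12 billion) / 0.395 ≈ −€30.4 billion.
ΔT of −€405 billion changes first-round spending by −c·ΔT = +€245.025 billion, contributing k·(−c·ΔT) = (+€245.025 billion) / 0.395 ≈ +€620.3 billion.
Net ΔY = k(ΔG − c·ΔT) = (+€233.025 billion) / 0.395 ≈ +€590 billion.

+€590 billion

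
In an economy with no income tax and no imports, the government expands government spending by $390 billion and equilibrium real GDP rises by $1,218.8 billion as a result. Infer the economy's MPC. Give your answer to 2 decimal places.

Implied spending multiplier k = ΔY/ΔG = 1,218.8/390 ≈ 3.1251.
Since k = 1/(1 − MPC), MPC = 1 − 1/k = 1 − ΔG/ΔY = 1 − 390/1,218.8 ≈ 0.68.

0.68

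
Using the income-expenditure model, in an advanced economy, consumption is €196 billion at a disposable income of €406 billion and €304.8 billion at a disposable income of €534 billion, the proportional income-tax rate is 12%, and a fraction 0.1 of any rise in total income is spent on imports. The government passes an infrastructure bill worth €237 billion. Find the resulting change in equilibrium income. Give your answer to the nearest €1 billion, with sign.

MPC = ΔC/ΔYd = (304.8 − 196)/(534 − 406) = 108.8/128 = 0.85.
Government-spending multiplier = 1/(1 − c(1−t) + m) = 1/(1 − 0.85×0.88 + 0.1) = 1/0.352 ≈ 2.841.
ΔY = k × ΔG = (+€237 billion) / 0.352 ≈ +€673 billion.

+€673 billion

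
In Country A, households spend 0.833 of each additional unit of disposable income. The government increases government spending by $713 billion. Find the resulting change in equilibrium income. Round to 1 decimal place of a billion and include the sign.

Expenditure multiplier = 1/(1 − MPC) = 1/(1 − 0.833) = 1/0.167 ≈ 5.988.
ΔY = k × ΔG = (+$713 billion) / 0.167 ≈ +$4,269.5 billion.

+$4,269.5 billion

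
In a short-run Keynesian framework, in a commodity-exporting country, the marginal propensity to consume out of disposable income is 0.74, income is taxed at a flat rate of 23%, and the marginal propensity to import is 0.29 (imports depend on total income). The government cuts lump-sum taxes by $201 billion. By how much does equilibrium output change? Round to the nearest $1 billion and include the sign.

A lump-sum tax change of −$201 billion shifts disposable income by +$201 billion; first-round consumption changes by −c × ΔT = −0.74 × (−$201 billion) = +$148.74 billion.
Expenditure multiplier = 1/(1 − c(1−t) + m) = 1/(1 − 0.74×0.77 + 0.29) = 1/0.7202 ≈ 1.389.
The tax multiplier is −c × k ≈ −1.027, so ΔY = k × (−c·ΔT) = (+$148.74 billion) / 0.7202 ≈ +$207 billion.

+$207 billion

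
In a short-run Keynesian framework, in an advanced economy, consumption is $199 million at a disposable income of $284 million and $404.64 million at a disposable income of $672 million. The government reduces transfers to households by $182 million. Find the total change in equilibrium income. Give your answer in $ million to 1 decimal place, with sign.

−$205.2 million

MPC = ΔC/ΔYd = (404.64 − 199)/(672 − 284) = 205.64/388 = 0.53.
The transfer change shifts disposable income by −$182 million, so first-round consumption changes by c·ΔTR = 0.53 × (−$182 million) = −$96.46 million.
Expenditure multiplier = 1/(1 − MPC) = 1/(1 − 0.53) = 1/0.47 ≈ 2.128.
The transfer multiplier is c × k ≈ 1.128, so ΔY = k × (c·ΔTR) = (−$96.46 million) / 0.47 ≈ −$205.2 million.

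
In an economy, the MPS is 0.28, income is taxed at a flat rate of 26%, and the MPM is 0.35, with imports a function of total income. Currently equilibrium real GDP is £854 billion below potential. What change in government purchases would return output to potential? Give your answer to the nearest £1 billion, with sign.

MPC = 1 − MPS = 1 − 0.28 = 0.72.
Spending multiplier = 1/(1 − c(1−t) + m) = 1/(1 − 0.72×0.74 + 0.35) = 1/0.8172 ≈ 1.224.
Need ΔY = +£854 billion, so ΔG = ΔY/k = (+£854 billion) × 0.8172 ≈ +£698 billion.
The government should increase government purchases by £698 billion.

+£698 billion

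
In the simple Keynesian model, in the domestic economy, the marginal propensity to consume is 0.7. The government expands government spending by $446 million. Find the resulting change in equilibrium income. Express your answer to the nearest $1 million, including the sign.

+$1,487 million

Spending multiplier = 1/(1 − MPC) = 1/(1 − 0.7) = 1/0.3 ≈ 3.333.
ΔY = k × ΔG = (+$446 million) / 0.3 ≈ +$1,487 million.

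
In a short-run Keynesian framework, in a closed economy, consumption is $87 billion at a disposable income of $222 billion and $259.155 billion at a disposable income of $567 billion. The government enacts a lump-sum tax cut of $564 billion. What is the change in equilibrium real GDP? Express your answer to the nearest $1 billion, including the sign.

+$562 billion

MPC = ΔC/ΔYd = (259.155 − 87)/(567 − 222) = 172.155/345 = 0.499.
A lump-sum tax change of −$564 billion shifts disposable income by +$564 billion; first-round consumption changes by −c × ΔT = −0.499 × (−$564 billion) = +$281.436 billion.
Expenditure multiplier = 1/(1 − MPC) = 1/(1 − 0.499) = 1/0.501 ≈ 1.996.
The tax multiplier is −c × k ≈ −0.996, so ΔY = k × (−c·ΔT) = (+$281.436 billion) / 0.501 ≈ +$562 billion.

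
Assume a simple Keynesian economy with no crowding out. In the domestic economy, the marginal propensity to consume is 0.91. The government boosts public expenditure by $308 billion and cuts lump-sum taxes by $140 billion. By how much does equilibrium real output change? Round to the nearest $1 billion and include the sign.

+$4,838 billion

Expenditure multiplier = 1/(1 − MPC) = 1/(1 − 0.91) = 1/0.09 ≈ 11.111.
ΔG contributes k·ΔG = (+$308 billion) / 0.09 ≈ +$3,422.2 billion.
ΔT of −$140 billion changes first-round spending by −c·ΔT = +$127.4 billion, contributing k·(−c·ΔT) = (+$127.4 billion) / 0.09 ≈ +$1,415.6 billion.
Net ΔY = k(ΔG − c·ΔT) = (+$435.4 billion) / 0.09 ≈ +$4,838 billion.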